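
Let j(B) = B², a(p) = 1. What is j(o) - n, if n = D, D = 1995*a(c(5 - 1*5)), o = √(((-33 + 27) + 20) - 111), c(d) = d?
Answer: -2092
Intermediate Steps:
o = I*√97 (o = √((-6 + 20) - 111) = √(14 - 111) = √(-97) = I*√97 ≈ 9.8489*I)
D = 1995 (D = 1995*1 = 1995)
n = 1995
j(o) - n = (I*√97)² - 1*1995 = -97 - 1995 = -2092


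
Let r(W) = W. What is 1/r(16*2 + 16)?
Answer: 1/48 ≈ 0.020833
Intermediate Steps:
1/r(16*2 + 16) = 1/(16*2 + 16) = 1/(32 + 16) = 1/48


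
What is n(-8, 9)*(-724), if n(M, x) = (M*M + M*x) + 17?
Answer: -6516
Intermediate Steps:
n(M, x) = 17 + M**2 + M*x (n(M, x) = (M**2 + M*x) + 17 = 17 + M**2 + M*x)
n(-8, 9)*(-724) = (17 + (-8)**2 - 8*9)*(-724) = (17 + 64 - 72)*(-724) = 9*(-724) = -6516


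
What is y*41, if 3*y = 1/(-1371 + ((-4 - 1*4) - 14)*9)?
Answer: -41/4707 ≈ -0.0087104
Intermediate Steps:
y = -1/4707 (y = 1/(3*(-1371 + ((-4 - 1*4) - 14)*9)) = 1/(3*(-1371 + ((-4 - 4) - 14)*9)) = 1/(3*(-1371 + (-8 - 14)*9)) = 1/(3*(-1371 - 22*9)) = 1/(3*(-1371 - 198)) = (1/3)/(-1569) = (1/3)*(-1/1569) = -1/4707 ≈ -0.00021245)
y*41 = -1/4707*41 = -41/4707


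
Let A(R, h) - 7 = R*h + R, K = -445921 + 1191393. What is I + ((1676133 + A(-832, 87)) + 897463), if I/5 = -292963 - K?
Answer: -2691788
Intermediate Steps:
K = 745472
I = -5192175 (I = 5*(-292963 - 1*745472) = 5*(-292963 - 745472) = 5*(-1038435) = -5192175)
A(R, h) = 7 + R + R*h (A(R, h) = 7 + (R*h + R) = 7 + (R + R*h) = 7 + R + R*h)
I + ((1676133 + A(-832, 87)) + 897463) = -5192175 + ((1676133 + (7 - 832 - 832*87)) + 897463) = -5192175 + ((1676133 + (7 - 832 - 72384)) + 897463) = -5192175 + ((1676133 - 73209) + 897463) = -5192175 + (1602924 + 897463) = -5192175 + 2500387 = -2691788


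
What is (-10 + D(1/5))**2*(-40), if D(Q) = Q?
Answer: -19208/5 ≈ -3841.6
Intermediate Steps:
(-10 + D(1/5))**2*(-40) = (-10 + 1/5)**2*(-40) = (-49/5)**2*(-40) = (2401/25)*(-40) = -19208/5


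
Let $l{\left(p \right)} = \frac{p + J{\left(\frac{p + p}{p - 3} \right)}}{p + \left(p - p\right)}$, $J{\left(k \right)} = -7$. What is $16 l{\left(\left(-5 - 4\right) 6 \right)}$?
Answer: $\frac{488}{27} \approx 18.074$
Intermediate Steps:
$l{\left(p \right)} = \frac{-7 + p}{p}$ ($l{\left(p \right)} = \frac{p - 7}{p + \left(p - p\right)} = \frac{-7 + p}{p + 0} = \frac{-7 + p}{p}$)
$16 l{\left(\left(-5 - 4\right) 6 \right)} = 16 \frac{-7 + \left(-5 - 4\right) 6}{\left(-5 - 4\right) 6} = 16 \frac{-7 - 54}{\left(-9\right) 6} = 16 \frac{-7 - 54}{-54} = 16 \left(\left(- \frac{1}{54}\right) \left(-61\right)\right) = 16 \cdot \frac{61}{54} = \frac{488}{27}$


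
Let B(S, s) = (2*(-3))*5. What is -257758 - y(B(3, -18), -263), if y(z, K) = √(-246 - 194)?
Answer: -257758 - 2*I*√110 ≈ -2.5776e+5 - 20.976*I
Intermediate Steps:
B(S, s) = -30 (B(S, s) = -6*5 = -30)
y(z, K) = 2*I*√110 (y(z, K) = √(-440) = 2*I*√110)
-257758 - y(B(3, -18), -263) = -257758 - 2*I*√110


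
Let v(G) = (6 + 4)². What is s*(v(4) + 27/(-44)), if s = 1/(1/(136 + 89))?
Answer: 983925/44 ≈ 22362.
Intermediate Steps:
s = 225 (s = 1/(1/225) = 225)
v(G) = 100 (v(G) = 10² = 100)
s*(v(4) + 27/(-44)) = 225*(100 + 27/(-44)) = 225*(100 + 27*(-1/44)) = 225*(100 - 27/44) = 225*(4373/44) = 983925/44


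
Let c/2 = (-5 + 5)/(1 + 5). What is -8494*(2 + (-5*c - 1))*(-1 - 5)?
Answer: 50964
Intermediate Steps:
c = 0 (c = 2*((-5 + 5)/(1 + 5)) = 2*(0/6) = 2*(0*(1/6)) = 2*0 = 0)
-8494*(2 + (-5*c - 1))*(-1 - 5) = -8494*(2 + (-5*0 - 1))*(-1 - 5) = -8494*(2 + (0 - 1))*(-6) = -8494*(2 - 1)*(-6) = -8494*(-6) = 50964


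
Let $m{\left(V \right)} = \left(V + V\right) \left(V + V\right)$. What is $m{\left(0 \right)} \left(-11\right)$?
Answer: $0$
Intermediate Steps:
$m{\left(V \right)} = 4 V^{2}$ ($m{\left(V \right)} = 2 V 2 V = 4 V^{2}$)
$m{\left(0 \right)} \left(-11\right) = 4 \cdot 0^{2} \left(-11\right) = 4 \cdot 0 \left(-11\right) = 0 \left(-11\right) = 0$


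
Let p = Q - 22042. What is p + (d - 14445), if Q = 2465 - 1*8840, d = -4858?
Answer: -47720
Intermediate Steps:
Q = -6375 (Q = 2465 - 8840 = -6375)
p = -28417 (p = -6375 - 22042 = -28417)
p + (d - 14445) = -28417 + (-4858 - 14445) = -28417 - 19303 = -47720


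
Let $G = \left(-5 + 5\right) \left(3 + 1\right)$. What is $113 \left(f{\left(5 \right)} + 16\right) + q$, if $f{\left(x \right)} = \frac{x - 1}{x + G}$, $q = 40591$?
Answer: $\frac{212447}{5} \approx 42489.0$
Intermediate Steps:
$G = 0$ ($G = 0 \cdot 4 = 0$)
$f{\left(x \right)} = \frac{-1 + x}{x}$ ($f{\left(x \right)} = \frac{x - 1}{x + 0} = \frac{-1 + x}{x}$)
$113 \left(f{\left(5 \right)} + 16\right) + q = 113 \left(\frac{-1 + 5}{5} + 16\right) + 40591 = 113 \left(\frac{1}{5} \cdot 4 + 16\right) + 40591 = 113 \left(\frac{4}{5} + 16\right) + 40591 = 113 \cdot \frac{84}{5} + 40591 = \frac{9492}{5} + 40591 = \frac{212447}{5}$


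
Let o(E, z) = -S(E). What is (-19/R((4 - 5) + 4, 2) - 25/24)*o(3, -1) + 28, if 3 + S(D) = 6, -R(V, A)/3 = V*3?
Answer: 2089/72 ≈ 29.014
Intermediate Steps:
R(V, A) = -9*V (R(V, A) = -3*V*3 = -9*V)
S(D) = 3 (S(D) = -3 + 6 = 3)
o(E, z) = -3 (o(E, z) = -1*3 = -3)
(-19/R((4 - 5) + 4, 2) - 25/24)*o(3, -1) + 28 = (-19*(-1/(9*((4 - 5) + 4))) - 25/24)*(-3) + 28 = (-19*(-1/(9*(-1 + 4))) - 25*1/24)*(-3) + 28 = (-19/((-9*3)) - 25/24)*(-3) + 28 = (-19/(-27) - 25/24)*(-3) + 28 = (-19*(-1/27) - 25/24)*(-3) + 28 = (19/27 - 25/24)*(-3) + 28 = -73/216*(-3) + 28 = 73/72 + 28 = 2089/72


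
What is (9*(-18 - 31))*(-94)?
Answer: 41454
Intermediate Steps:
(9*(-18 - 31))*(-94) = (9*(-49))*(-94) = -441*(-94) = 41454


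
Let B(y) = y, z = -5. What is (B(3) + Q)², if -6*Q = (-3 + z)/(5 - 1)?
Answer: 100/9 ≈ 11.111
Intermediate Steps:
Q = ⅓ (Q = -(-3 - 5)/(6*(5 - 1)) = -(-4)/(3*4) = -⅙*(-2) = ⅓ ≈ 0.33333)
(B(3) + Q)² = (3 + ⅓)² = (10/3)² = 100/9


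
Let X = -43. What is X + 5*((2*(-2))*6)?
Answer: -163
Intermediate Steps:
X + 5*((2*(-2))*6) = -43 + 5*((2*(-2))*6) = -43 + 5*(-4*6) = -43 + 5*(-24) = -43 - 120 = -163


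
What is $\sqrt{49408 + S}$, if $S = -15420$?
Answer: $2 \sqrt{8497} \approx 184.36$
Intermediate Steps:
$\sqrt{49408 + S} = \sqrt{49408 - 15420} = \sqrt{33988} = 2 \sqrt{8497}$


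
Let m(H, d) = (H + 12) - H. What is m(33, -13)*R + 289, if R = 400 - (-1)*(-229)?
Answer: 2341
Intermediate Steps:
m(H, d) = 12 (m(H, d) = (12 + H) - H = 12)
R = 171 (R = 400 - 1*229 = 400 - 229 = 171)
m(33, -13)*R + 289 = 12*171 + 289 = 2052 + 289 = 2341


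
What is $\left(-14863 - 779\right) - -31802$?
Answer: $16160$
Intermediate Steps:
$\left(-14863 - 779\right) - -31802 = -15642 + 31802 = 16160$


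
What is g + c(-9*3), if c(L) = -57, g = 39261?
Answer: 39204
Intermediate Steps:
g + c(-9*3) = 39261 - 57 = 39204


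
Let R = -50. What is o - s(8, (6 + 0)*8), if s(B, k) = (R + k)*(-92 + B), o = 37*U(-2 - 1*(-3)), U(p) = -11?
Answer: -575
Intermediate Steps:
o = -407 (o = 37*(-11) = -407)
s(B, k) = (-92 + B)*(-50 + k) (s(B, k) = (-50 + k)*(-92 + B) = (-92 + B)*(-50 + k))
o - s(8, (6 + 0)*8) = -407 - (4600 - 92*(6 + 0)*8 - 50*8 + 8*((6 + 0)*8)) = -407 - (4600 - 552*8 - 400 + 8*(6*8)) = -407 - (4600 - 92*48 - 400 + 8*48) = -407 - (4600 - 4416 - 400 + 384) = -407 - 1*168 = -407 - 168 = -575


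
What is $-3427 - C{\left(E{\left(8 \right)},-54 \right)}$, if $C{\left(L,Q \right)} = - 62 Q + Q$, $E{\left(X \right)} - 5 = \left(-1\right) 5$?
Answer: $-6721$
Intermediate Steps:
$E{\left(X \right)} = 0$ ($E{\left(X \right)} = 5 - 5 = 0$)
$C{\left(L,Q \right)} = - 61 Q$
$-3427 - C{\left(E{\left(8 \right)},-54 \right)} = -3427 - \left(-61\right) \left(-54\right) = -3427 - 3294 = -6721$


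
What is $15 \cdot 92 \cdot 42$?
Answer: $57960$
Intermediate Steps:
$15 \cdot 92 \cdot 42 = 1380 \cdot 42 = 57960$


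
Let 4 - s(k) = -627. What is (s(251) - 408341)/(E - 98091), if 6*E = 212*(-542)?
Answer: 244626/70345 ≈ 3.4775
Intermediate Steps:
s(k) = 631 (s(k) = 4 - 1*(-627) = 4 + 627 = 631)
E = -57452/3 (E = (212*(-542))/6 = (⅙)*(-114904) = -57452/3 ≈ -19151.)
(s(251) - 408341)/(E - 98091) = (631 - 408341)/(-57452/3 - 98091) = -407710/(-351725/3) = -407710*(-3/351725) = 244626/70345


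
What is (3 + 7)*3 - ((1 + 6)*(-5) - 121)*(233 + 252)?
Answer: 75690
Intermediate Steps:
(3 + 7)*3 - ((1 + 6)*(-5) - 121)*(233 + 252) = 10*3 - (7*(-5) - 121)*485 = 30 - (-35 - 121)*485 = 30 - (-156)*485 = 30 - 1*(-75660) = 30 + 75660 = 75690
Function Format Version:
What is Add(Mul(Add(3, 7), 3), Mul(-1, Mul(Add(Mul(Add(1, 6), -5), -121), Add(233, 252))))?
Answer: 75690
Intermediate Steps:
Add(Mul(Add(3, 7), 3), Mul(-1, Mul(Add(Mul(Add(1, 6), -5), -121), Add(233, 252)))) = Add(Mul(10, 3), Mul(-1, Mul(Add(Mul(7, -5), -121), 485))) = Add(30, Mul(-1, Mul(Add(-35, -121), 485))) = Add(30, Mul(-1, Mul(-156, 485))) = Add(30, Mul(-1, -75660)) = Add(30, 75660) = 75690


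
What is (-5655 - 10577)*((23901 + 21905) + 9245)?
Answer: -893587832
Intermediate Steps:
(-5655 - 10577)*((23901 + 21905) + 9245) = -16232*(45806 + 9245) = -16232*55051 = -893587832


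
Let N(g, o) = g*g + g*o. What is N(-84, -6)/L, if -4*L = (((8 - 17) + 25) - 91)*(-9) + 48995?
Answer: -3024/4967 ≈ -0.60882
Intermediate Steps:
N(g, o) = g**2 + g*o
L = -24835/2 (L = -((((8 - 17) + 25) - 91)*(-9) + 48995)/4 = -(((-9 + 25) - 91)*(-9) + 48995)/4 = -((16 - 91)*(-9) + 48995)/4 = -(-75*(-9) + 48995)/4 = -(675 + 48995)/4 = -1/4*49670 = -24835/2 ≈ -12418.)
N(-84, -6)/L = (-84*(-84 - 6))/(-24835/2) = -84*(-90)*(-2/24835) = 7560*(-2/24835) = -3024/4967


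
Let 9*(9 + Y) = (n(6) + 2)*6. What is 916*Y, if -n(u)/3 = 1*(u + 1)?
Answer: -59540/3 ≈ -19847.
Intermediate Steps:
n(u) = -3 - 3*u (n(u) = -3*(u + 1) = -3*(1 + u) = -3 - 3*u)
Y = -65/3 (Y = -9 + (((-3 - 3*6) + 2)*6)/9 = -9 + (((-3 - 18) + 2)*6)/9 = -9 + ((-21 + 2)*6)/9 = -9 + (-19*6)/9 = -9 + (⅑)*(-114) = -9 - 38/3 = -65/3 ≈ -21.667)
916*Y = 916*(-65/3) = -59540/3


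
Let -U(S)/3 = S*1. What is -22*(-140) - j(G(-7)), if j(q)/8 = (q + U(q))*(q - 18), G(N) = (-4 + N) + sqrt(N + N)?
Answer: 7960 - 640*I*sqrt(14) ≈ 7960.0 - 2394.7*I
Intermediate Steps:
G(N) = -4 + N + sqrt(2)*sqrt(N) (G(N) = (-4 + N) + sqrt(2*N) = (-4 + N) + sqrt(2)*sqrt(N) = -4 + N + sqrt(2)*sqrt(N))
U(S) = -3*S
j(q) = -16*q*(-18 + q) (j(q) = 8*((q - 3*q)*(q - 18)) = 8*((-2*q)*(-18 + q)) = 8*(-2*q*(-18 + q)) = -16*q*(-18 + q))
-22*(-140) - j(G(-7)) = -22*(-140) - 16*(-4 - 7 + sqrt(2)*sqrt(-7))*(18 - (-4 - 7 + sqrt(2)*sqrt(-7))) = 3080 - 16*(-4 - 7 + sqrt(2)*(I*sqrt(7)))*(18 - (-4 - 7 + sqrt(2)*(I*sqrt(7)))) = 3080 - 16*(-4 - 7 + I*sqrt(14))*(18 - (-4 - 7 + I*sqrt(14))) = 3080 - 16*(-11 + I*sqrt(14))*(18 - (-11 + I*sqrt(14))) = 3080 - 16*(-11 + I*sqrt(14))*(18 + (11 - I*sqrt(14))) = 3080 - 16*(-11 + I*sqrt(14))*(29 - I*sqrt(14))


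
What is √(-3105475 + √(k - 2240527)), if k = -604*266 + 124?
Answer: √(-3105475 + I*√2401067) ≈ 0.44 + 1762.2*I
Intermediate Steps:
k = -160540 (k = -160664 + 124 = -160540)
√(-3105475 + √(k - 2240527)) = √(-3105475 + √(-160540 - 2240527)) = √(-3105475 + √(-2401067)) = √(-3105475 + I*√2401067)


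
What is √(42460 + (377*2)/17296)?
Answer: √793874416034/4324 ≈ 206.06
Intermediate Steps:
√(42460 + (377*2)/17296) = √(42460 + 754*(1/17296)) = √(42460 + 377/8648) = √(367194457/8648) = √793874416034/4324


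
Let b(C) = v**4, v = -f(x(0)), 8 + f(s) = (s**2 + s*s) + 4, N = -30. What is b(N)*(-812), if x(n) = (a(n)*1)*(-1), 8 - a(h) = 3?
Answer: -3635694272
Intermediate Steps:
a(h) = 5 (a(h) = 8 - 1*3 = 8 - 3 = 5)
x(n) = -5 (x(n) = (5*1)*(-1) = 5*(-1) = -5)
f(s) = -4 + 2*s**2 (f(s) = -8 + ((s**2 + s*s) + 4) = -8 + ((s**2 + s**2) + 4) = -8 + (2*s**2 + 4) = -8 + (4 + 2*s**2) = -4 + 2*s**2)
v = -46 (v = -(-4 + 2*(-5)**2) = -(-4 + 2*25) = -(-4 + 50) = -1*46 = -46)
b(C) = 4477456 (b(C) = (-46)**4 = 4477456)
b(N)*(-812) = 4477456*(-812) = -3635694272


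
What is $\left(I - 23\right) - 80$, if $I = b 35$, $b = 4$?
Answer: $37$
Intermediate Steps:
$I = 140$ ($I = 4 \cdot 35 = 140$)
$\left(I - 23\right) - 80 = \left(140 - 23\right) - 80 = 117 - 80 = 37$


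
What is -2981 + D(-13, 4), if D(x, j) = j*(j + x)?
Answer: -3017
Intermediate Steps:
-2981 + D(-13, 4) = -2981 + 4*(4 - 13) = -2981 + 4*(-9) = -2981 - 36 = -3017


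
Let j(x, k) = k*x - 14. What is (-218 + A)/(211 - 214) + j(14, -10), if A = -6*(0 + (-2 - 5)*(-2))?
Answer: -160/3 ≈ -53.333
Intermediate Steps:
j(x, k) = -14 + k*x
A = -84 (A = -6*(0 - 7*(-2)) = -6*(0 + 14) = -6*14 = -84)
(-218 + A)/(211 - 214) + j(14, -10) = (-218 - 84)/(211 - 214) + (-14 - 10*14) = -302/(-3) + (-14 - 140) = -302*(-1/3) - 154 = 302/3 - 154 = -160/3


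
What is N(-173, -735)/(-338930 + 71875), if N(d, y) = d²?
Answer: -29929/267055 ≈ -0.11207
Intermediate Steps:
N(-173, -735)/(-338930 + 71875) = (-173)²/(-338930 + 71875) = 29929/(-267055) = 29929*(-1/267055) = -29929/267055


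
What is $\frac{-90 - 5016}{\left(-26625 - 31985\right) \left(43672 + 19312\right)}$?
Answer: $\frac{2553}{1845746120} \approx 1.3832 \cdot 10^{-6}$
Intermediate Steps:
$\frac{-90 - 5016}{\left(-26625 - 31985\right) \left(43672 + 19312\right)} = \frac{-90 - 5016}{\left(-58610\right) 62984} = - \frac{5106}{-3691492240} = \left(-5106\right) \left(- \frac{1}{3691492240}\right) = \frac{2553}{1845746120}$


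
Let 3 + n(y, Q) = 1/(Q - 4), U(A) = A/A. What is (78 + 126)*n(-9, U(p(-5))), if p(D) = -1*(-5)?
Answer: -680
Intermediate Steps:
p(D) = 5
U(A) = 1
n(y, Q) = -3 + 1/(-4 + Q) (n(y, Q) = -3 + 1/(Q - 4) = -3 + 1/(-4 + Q))
(78 + 126)*n(-9, U(p(-5))) = (78 + 126)*((13 - 3*1)/(-4 + 1)) = 204*((13 - 3)/(-3)) = 204*(-1/3*10) = 204*(-10/3) = -680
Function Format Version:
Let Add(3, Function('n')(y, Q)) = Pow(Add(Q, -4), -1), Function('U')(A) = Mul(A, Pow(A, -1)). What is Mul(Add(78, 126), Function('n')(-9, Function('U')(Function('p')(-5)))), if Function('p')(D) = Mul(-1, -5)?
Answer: -680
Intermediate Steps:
Function('p')(D) = 5
Function('U')(A) = 1
Function('n')(y, Q) = Add(-3, Pow(Add(-4, Q), -1)) (Function('n')(y, Q) = Add(-3, Pow(Add(Q, -4), -1)) = Add(-3, Pow(Add(-4, Q), -1)))
Mul(Add(78, 126), Function('n')(-9, Function('U')(Function('p')(-5)))) = Mul(Add(78, 126), Mul(Pow(Add(-4, 1), -1), Add(13, Mul(-3, 1)))) = Mul(204, Mul(Pow(-3, -1), Add(13, -3))) = Mul(204, Mul(Rational(-1, 3), 10)) = Mul(204, Rational(-10, 3)) = -680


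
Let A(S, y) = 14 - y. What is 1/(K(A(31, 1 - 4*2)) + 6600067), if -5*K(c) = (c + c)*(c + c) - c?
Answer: 5/32998592 ≈ 1.5152e-7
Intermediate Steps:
K(c) = -4*c**2/5 + c/5 (K(c) = -((c + c)*(c + c) - c)/5 = -((2*c)*(2*c) - c)/5 = -(4*c**2 - c)/5 = -(-c + 4*c**2)/5 = -4*c**2/5 + c/5)
1/(K(A(31, 1 - 4*2)) + 6600067) = 1/((14 - (1 - 4*2))*(1 - 4*(14 - (1 - 4*2)))/5 + 6600067) = 1/((14 - (1 - 8))*(1 - 4*(14 - (1 - 8)))/5 + 6600067) = 1/((14 - 1*(-7))*(1 - 4*(14 - 1*(-7)))/5 + 6600067) = 1/((14 + 7)*(1 - 4*(14 + 7))/5 + 6600067) = 1/((1/5)*21*(1 - 4*21) + 6600067) = 1/((1/5)*21*(1 - 84) + 6600067) = 1/((1/5)*21*(-83) + 6600067) = 1/(-1743/5 + 6600067) = 1/(32998592/5) = 5/32998592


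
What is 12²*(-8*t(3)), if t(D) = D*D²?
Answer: -31104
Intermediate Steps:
t(D) = D³
12²*(-8*t(3)) = 12²*(-8*3³) = 144*(-8*27) = 144*(-216) = -31104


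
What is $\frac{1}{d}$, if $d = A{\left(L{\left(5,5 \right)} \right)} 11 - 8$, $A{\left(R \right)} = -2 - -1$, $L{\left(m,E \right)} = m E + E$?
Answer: $- \frac{1}{19} \approx -0.052632$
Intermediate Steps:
$L{\left(m,E \right)} = E + E m$ ($L{\left(m,E \right)} = E m + E = E + E m$)
$A{\left(R \right)} = -1$ ($A{\left(R \right)} = -2 + 1 = -1$)
$d = -19$ ($d = \left(-1\right) 11 - 8 = -11 - 8 = -19$)
$\frac{1}{d} = \frac{1}{-19} = - \frac{1}{19}$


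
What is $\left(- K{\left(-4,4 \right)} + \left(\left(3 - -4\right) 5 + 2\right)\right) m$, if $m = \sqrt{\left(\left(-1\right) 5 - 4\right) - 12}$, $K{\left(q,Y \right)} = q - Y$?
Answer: $45 i \sqrt{21} \approx 206.22 i$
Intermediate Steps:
$m = i \sqrt{21}$ ($m = \sqrt{\left(-5 - 4\right) - 12} = \sqrt{-9 - 12} = \sqrt{-21} = i \sqrt{21} \approx 4.5826 i$)
$\left(- K{\left(-4,4 \right)} + \left(\left(3 - -4\right) 5 + 2\right)\right) m = \left(- (-4 - 4) + \left(\left(3 - -4\right) 5 + 2\right)\right) i \sqrt{21} = \left(- (-4 - 4) + \left(\left(3 + 4\right) 5 + 2\right)\right) i \sqrt{21} = \left(\left(-1\right) \left(-8\right) + \left(7 \cdot 5 + 2\right)\right) i \sqrt{21} = \left(8 + \left(35 + 2\right)\right) i \sqrt{21} = \left(8 + 37\right) i \sqrt{21} = 45 i \sqrt{21}$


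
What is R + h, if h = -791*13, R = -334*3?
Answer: -11285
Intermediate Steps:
R = -1002
h = -10283
R + h = -1002 - 10283 = -11285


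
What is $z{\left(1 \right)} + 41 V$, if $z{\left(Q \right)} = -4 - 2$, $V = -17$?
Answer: $-703$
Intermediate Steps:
$z{\left(Q \right)} = -6$
$z{\left(1 \right)} + 41 V = -6 + 41 \left(-17\right) = -6 - 697 = -703$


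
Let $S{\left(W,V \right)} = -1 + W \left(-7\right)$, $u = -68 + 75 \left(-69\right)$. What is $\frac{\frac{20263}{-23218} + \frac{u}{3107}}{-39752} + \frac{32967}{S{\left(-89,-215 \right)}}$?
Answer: $\frac{279697316350253}{5277141364688} \approx 53.002$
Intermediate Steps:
$u = -5243$ ($u = -68 - 5175 = -5243$)
$S{\left(W,V \right)} = -1 - 7 W$
$\frac{\frac{20263}{-23218} + \frac{u}{3107}}{-39752} + \frac{32967}{S{\left(-89,-215 \right)}} = \frac{\frac{20263}{-23218} - \frac{5243}{3107}}{-39752} + \frac{32967}{-1 - -623} = \left(20263 \left(- \frac{1}{23218}\right) - \frac{5243}{3107}\right) \left(- \frac{1}{39752}\right) + \frac{32967}{-1 + 623} = \left(- \frac{20263}{23218} - \frac{5243}{3107}\right) \left(- \frac{1}{39752}\right) + \frac{32967}{622} = \left(- \frac{1092835}{426854}\right) \left(- \frac{1}{39752}\right) + 32967 \cdot \frac{1}{622} = \frac{1092835}{16968300208} + \frac{32967}{622} = \frac{279697316350253}{5277141364688}$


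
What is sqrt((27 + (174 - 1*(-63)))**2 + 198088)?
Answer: 2*sqrt(66946) ≈ 517.48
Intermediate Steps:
sqrt((27 + (174 - 1*(-63)))**2 + 198088) = sqrt((27 + (174 + 63))**2 + 198088) = sqrt((27 + 237)**2 + 198088) = sqrt(264**2 + 198088) = sqrt(69696 + 198088) = sqrt(267784) = 2*sqrt(66946)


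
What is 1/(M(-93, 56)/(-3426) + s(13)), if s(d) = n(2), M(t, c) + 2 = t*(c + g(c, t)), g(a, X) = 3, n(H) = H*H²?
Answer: 3426/32897 ≈ 0.10414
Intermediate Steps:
n(H) = H³
M(t, c) = -2 + t*(3 + c) (M(t, c) = -2 + t*(c + 3) = -2 + t*(3 + c))
s(d) = 8 (s(d) = 2³ = 8)
1/(M(-93, 56)/(-3426) + s(13)) = 1/((-2 + 3*(-93) + 56*(-93))/(-3426) + 8) = 1/((-2 - 279 - 5208)*(-1/3426) + 8) = 1/(-5489*(-1/3426) + 8) = 1/(5489/3426 + 8) = 1/(32897/3426) = 3426/32897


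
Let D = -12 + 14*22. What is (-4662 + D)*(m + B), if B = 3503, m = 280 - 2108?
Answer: -7313050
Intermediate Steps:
m = -1828
D = 296 (D = -12 + 308 = 296)
(-4662 + D)*(m + B) = (-4662 + 296)*(-1828 + 3503) = -4366*1675 = -7313050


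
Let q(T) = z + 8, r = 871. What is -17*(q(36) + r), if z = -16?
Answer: -14671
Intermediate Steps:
q(T) = -8 (q(T) = -16 + 8 = -8)
-17*(q(36) + r) = -17*(-8 + 871) = -17*863 = -14671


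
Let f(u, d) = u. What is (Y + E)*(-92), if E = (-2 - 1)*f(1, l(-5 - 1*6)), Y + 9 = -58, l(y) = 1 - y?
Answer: 6440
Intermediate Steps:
Y = -67 (Y = -9 - 58 = -67)
E = -3 (E = (-2 - 1)*1 = -3*1 = -3)
(Y + E)*(-92) = (-67 - 3)*(-92) = -70*(-92) = 6440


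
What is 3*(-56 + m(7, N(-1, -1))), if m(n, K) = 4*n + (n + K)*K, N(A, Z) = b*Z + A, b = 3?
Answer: -120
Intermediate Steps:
N(A, Z) = A + 3*Z (N(A, Z) = 3*Z + A = A + 3*Z)
m(n, K) = 4*n + K*(K + n) (m(n, K) = 4*n + (K + n)*K = 4*n + K*(K + n))
3*(-56 + m(7, N(-1, -1))) = 3*(-56 + ((-1 + 3*(-1))² + 4*7 + (-1 + 3*(-1))*7)) = 3*(-56 + ((-1 - 3)² + 28 + (-1 - 3)*7)) = 3*(-56 + ((-4)² + 28 - 4*7)) = 3*(-56 + (16 + 28 - 28)) = 3*(-56 + 16) = 3*(-40) = -120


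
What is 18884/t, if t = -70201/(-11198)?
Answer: 211463032/70201 ≈ 3012.3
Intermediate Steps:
t = 70201/11198 (t = -70201*(-1/11198) = 70201/11198 ≈ 6.2691)
18884/t = 18884/(70201/11198) = 18884*(11198/70201) = 211463032/70201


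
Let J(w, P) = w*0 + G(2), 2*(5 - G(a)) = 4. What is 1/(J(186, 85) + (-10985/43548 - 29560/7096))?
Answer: -38627076/54772327 ≈ -0.70523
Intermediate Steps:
G(a) = 3 (G(a) = 5 - ½*4 = 5 - 2 = 3)
J(w, P) = 3 (J(w, P) = w*0 + 3 = 0 + 3 = 3)
1/(J(186, 85) + (-10985/43548 - 29560/7096)) = 1/(3 + (-10985/43548 - 29560/7096)) = 1/(3 + (-10985*1/43548 - 29560*1/7096)) = 1/(3 + (-10985/43548 - 3695/887)) = 1/(3 - 170653555/38627076) = 1/(-54772327/38627076) = -38627076/54772327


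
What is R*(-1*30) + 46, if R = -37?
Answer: 1156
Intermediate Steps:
R*(-1*30) + 46 = -(-37)*30 + 46 = -37*(-30) + 46 = 1110 + 46 = 1156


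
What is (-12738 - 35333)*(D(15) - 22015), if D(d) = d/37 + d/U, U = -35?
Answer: 274095602261/259 ≈ 1.0583e+9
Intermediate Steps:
D(d) = -2*d/1295 (D(d) = d/37 + d/(-35) = d*(1/37) + d*(-1/35) = d/37 - d/35 = -2*d/1295)
(-12738 - 35333)*(D(15) - 22015) = (-12738 - 35333)*(-2/1295*15 - 22015) = -48071*(-6/259 - 22015) = -48071*(-5701891/259) = 274095602261/259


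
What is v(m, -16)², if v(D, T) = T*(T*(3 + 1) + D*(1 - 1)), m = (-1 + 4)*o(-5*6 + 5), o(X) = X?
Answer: 1048576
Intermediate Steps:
m = -75 (m = (-1 + 4)*(-5*6 + 5) = 3*(-30 + 5) = 3*(-25) = -75)
v(D, T) = 4*T² (v(D, T) = T*(T*4 + D*0) = T*(4*T + 0) = T*(4*T) = 4*T²)
v(m, -16)² = (4*(-16)²)² = (4*256)² = 1024² = 1048576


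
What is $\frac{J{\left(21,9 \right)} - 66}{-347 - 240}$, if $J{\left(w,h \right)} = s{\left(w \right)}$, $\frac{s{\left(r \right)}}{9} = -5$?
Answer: $\frac{111}{587} \approx 0.1891$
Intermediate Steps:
$s{\left(r \right)} = -45$ ($s{\left(r \right)} = 9 \left(-5\right) = -45$)
$J{\left(w,h \right)} = -45$
$\frac{J{\left(21,9 \right)} - 66}{-347 - 240} = \frac{-45 - 66}{-347 - 240} = \frac{1}{-587} \left(-111\right) = \left(- \frac{1}{587}\right) \left(-111\right) = \frac{111}{587}$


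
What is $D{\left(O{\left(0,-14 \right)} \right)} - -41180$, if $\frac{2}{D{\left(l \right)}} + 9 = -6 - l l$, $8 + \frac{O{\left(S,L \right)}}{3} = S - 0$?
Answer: $\frac{24337378}{591} \approx 41180.0$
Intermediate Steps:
$O{\left(S,L \right)} = -24 + 3 S$ ($O{\left(S,L \right)} = -24 + 3 \left(S - 0\right) = -24 + 3 \left(S + 0\right) = -24 + 3 S$)
$D{\left(l \right)} = \frac{2}{-15 - l^{2}}$ ($D{\left(l \right)} = \frac{2}{-9 - \left(6 + l l\right)} = \frac{2}{-9 - \left(6 + l^{2}\right)} = \frac{2}{-15 - l^{2}}$)
$D{\left(O{\left(0,-14 \right)} \right)} - -41180 = - \frac{2}{15 + \left(-24 + 3 \cdot 0\right)^{2}} - -41180 = - \frac{2}{15 + \left(-24 + 0\right)^{2}} + 41180 = - \frac{2}{15 + \left(-24\right)^{2}} + 41180 = - \frac{2}{15 + 576} + 41180 = - \frac{2}{591} + 41180 = \frac{24337378}{591}$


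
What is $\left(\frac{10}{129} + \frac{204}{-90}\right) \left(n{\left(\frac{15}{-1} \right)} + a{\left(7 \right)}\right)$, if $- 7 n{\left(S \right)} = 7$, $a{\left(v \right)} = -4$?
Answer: $\frac{1412}{129} \approx 10.946$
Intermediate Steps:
$n{\left(S \right)} = -1$ ($n{\left(S \right)} = \left(- \frac{1}{7}\right) 7 = -1$)
$\left(\frac{10}{129} + \frac{204}{-90}\right) \left(n{\left(\frac{15}{-1} \right)} + a{\left(7 \right)}\right) = \left(\frac{10}{129} + \frac{204}{-90}\right) \left(-1 - 4\right) = \left(10 \cdot \frac{1}{129} + 204 \left(- \frac{1}{90}\right)\right) \left(-5\right) = \left(\frac{10}{129} - \frac{34}{15}\right) \left(-5\right) = \left(- \frac{1412}{645}\right) \left(-5\right) = \frac{1412}{129}$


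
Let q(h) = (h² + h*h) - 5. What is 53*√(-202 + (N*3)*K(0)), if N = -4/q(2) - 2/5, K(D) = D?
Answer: 53*I*√202 ≈ 753.27*I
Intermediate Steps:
q(h) = -5 + 2*h² (q(h) = (h² + h²) - 5 = 2*h² - 5 = -5 + 2*h²)
N = -26/15 (N = -4/(-5 + 2*2²) - 2/5 = -4/(-5 + 2*4) - 2*⅕ = -4/(-5 + 8) - ⅖ = -4/3 - ⅖ = -26/15 ≈ -1.7333)
53*√(-202 + (N*3)*K(0)) = 53*√(-202 - 26/15*3*0) = 53*√(-202 - 26/5*0) = 53*√(-202 + 0) = 53*√(-202) = 53*(I*√202) = 53*I*√202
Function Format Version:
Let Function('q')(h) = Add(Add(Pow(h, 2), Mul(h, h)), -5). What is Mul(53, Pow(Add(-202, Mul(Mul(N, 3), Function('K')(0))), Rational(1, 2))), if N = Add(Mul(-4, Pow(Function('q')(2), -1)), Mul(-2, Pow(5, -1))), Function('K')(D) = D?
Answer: Mul(53, I, Pow(202, Rational(1, 2))) ≈ Mul(753.27, I)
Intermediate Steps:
Function('q')(h) = Add(-5, Mul(2, Pow(h, 2))) (Function('q')(h) = Add(Add(Pow(h, 2), Pow(h, 2)), -5) = Add(Mul(2, Pow(h, 2)), -5) = Add(-5, Mul(2, Pow(h, 2))))
N = Rational(-26, 15) (N = Add(Mul(-4, Pow(Add(-5, Mul(2, Pow(2, 2))), -1)), Mul(-2, Pow(5, -1))) = Add(Mul(-4, Pow(Add(-5, Mul(2, 4)), -1)), Mul(-2, Rational(1, 5))) = Add(Mul(-4, Pow(Add(-5, 8), -1)), Rational(-2, 5)) = Add(Mul(-4, Pow(3, -1)), Rational(-2, 5)) = Add(Mul(-4, Rational(1, 3)), Rational(-2, 5)) = Add(Rational(-4, 3), Rational(-2, 5)) = Rational(-26, 15) ≈ -1.7333)
Mul(53, Pow(Add(-202, Mul(Mul(N, 3), Function('K')(0))), Rational(1, 2))) = Mul(53, Pow(Add(-202, Mul(Mul(Rational(-26, 15), 3), 0)), Rational(1, 2))) = Mul(53, Pow(Add(-202, Mul(Rational(-26, 5), 0)), Rational(1, 2))) = Mul(53, Pow(Add(-202, 0), Rational(1, 2))) = Mul(53, Pow(-202, Rational(1, 2))) = Mul(53, Mul(I, Pow(202, Rational(1, 2)))) = Mul(53, I, Pow(202, Rational(1, 2)))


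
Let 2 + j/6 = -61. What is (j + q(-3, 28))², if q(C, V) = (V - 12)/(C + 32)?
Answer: 119814916/841 ≈ 1.4247e+5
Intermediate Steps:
j = -378 (j = -12 + 6*(-61) = -12 - 366 = -378)
q(C, V) = (-12 + V)/(32 + C)
(j + q(-3, 28))² = (-378 + (-12 + 28)/(32 - 3))² = (-378 + 16/29)² = (-10946/29)² = 119814916/841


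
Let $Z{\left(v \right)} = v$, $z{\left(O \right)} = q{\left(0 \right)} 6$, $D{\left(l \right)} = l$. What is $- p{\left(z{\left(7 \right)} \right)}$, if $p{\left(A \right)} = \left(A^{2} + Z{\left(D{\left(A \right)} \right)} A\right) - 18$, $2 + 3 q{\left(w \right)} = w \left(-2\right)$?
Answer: $-14$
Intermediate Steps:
$q{\left(w \right)} = - \frac{2}{3} - \frac{2 w}{3}$ ($q{\left(w \right)} = - \frac{2}{3} + \frac{w \left(-2\right)}{3} = - \frac{2}{3} + \frac{\left(-2\right) w}{3} = - \frac{2}{3} - \frac{2 w}{3}$)
$z{\left(O \right)} = -4$ ($z{\left(O \right)} = \left(- \frac{2}{3} - 0\right) 6 = \left(- \frac{2}{3} + 0\right) 6 = \left(- \frac{2}{3}\right) 6 = -4$)
$p{\left(A \right)} = -18 + 2 A^{2}$ ($p{\left(A \right)} = \left(A^{2} + A A\right) - 18 = \left(A^{2} + A^{2}\right) - 18 = 2 A^{2} - 18 = -18 + 2 A^{2}$)
$- p{\left(z{\left(7 \right)} \right)} = - (-18 + 2 \left(-4\right)^{2}) = - (-18 + 2 \cdot 16) = - (-18 + 32) = \left(-1\right) 14 = -14$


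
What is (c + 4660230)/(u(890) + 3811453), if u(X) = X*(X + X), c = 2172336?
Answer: 253058/199839 ≈ 1.2663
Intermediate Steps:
u(X) = 2*X**2 (u(X) = X*(2*X) = 2*X**2)
(c + 4660230)/(u(890) + 3811453) = (2172336 + 4660230)/(2*890**2 + 3811453) = 6832566/(2*792100 + 3811453) = 6832566/(1584200 + 3811453) = 6832566/5395653 = 6832566*(1/5395653) = 253058/199839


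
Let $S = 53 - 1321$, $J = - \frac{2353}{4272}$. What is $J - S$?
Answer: $\frac{5414543}{4272} \approx 1267.4$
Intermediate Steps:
$J = - \frac{2353}{4272}$ ($J = \left(-2353\right) \frac{1}{4272} = - \frac{2353}{4272} \approx -0.5508$)
$S = -1268$ ($S = 53 - 1321 = -1268$)
$J - S = - \frac{2353}{4272} - -1268 = - \frac{2353}{4272} + 1268 = \frac{5414543}{4272}$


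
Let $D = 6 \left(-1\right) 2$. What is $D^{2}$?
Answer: $144$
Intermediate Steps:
$D = -12$ ($D = \left(-6\right) 2 = -12$)
$D^{2} = \left(-12\right)^{2} = 144$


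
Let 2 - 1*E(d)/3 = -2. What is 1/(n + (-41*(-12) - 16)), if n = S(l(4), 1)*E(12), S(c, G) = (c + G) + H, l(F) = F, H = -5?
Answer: 1/476 ≈ 0.0021008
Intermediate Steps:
S(c, G) = -5 + G + c (S(c, G) = (c + G) - 5 = (G + c) - 5 = -5 + G + c)
E(d) = 12 (E(d) = 6 - 3*(-2) = 6 + 6 = 12)
n = 0 (n = (-5 + 1 + 4)*12 = 0*12 = 0)
1/(n + (-41*(-12) - 16)) = 1/(0 + (-41*(-12) - 16)) = 1/(0 + (492 - 16)) = 1/(0 + 476) = 1/476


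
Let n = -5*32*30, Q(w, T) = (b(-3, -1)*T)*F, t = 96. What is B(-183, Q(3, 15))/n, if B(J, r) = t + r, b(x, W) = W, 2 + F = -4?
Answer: -31/800 ≈ -0.038750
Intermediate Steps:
F = -6 (F = -2 - 4 = -6)
Q(w, T) = 6*T (Q(w, T) = -T*(-6) = 6*T)
B(J, r) = 96 + r
n = -4800 (n = -160*30 = -4800)
B(-183, Q(3, 15))/n = (96 + 6*15)/(-4800) = (96 + 90)*(-1/4800) = 186*(-1/4800) = -31/800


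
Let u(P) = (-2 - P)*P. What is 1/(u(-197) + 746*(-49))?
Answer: -1/74969 ≈ -1.3339e-5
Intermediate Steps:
u(P) = P*(-2 - P)
1/(u(-197) + 746*(-49)) = 1/(-1*(-197)*(2 - 197) + 746*(-49)) = 1/(-1*(-197)*(-195) - 36554) = 1/(-38415 - 36554) = 1/(-74969) = -1/74969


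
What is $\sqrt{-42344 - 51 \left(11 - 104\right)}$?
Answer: $i \sqrt{37601} \approx 193.91 i$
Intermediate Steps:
$\sqrt{-42344 - 51 \left(11 - 104\right)} = \sqrt{-42344 - -4743} = \sqrt{-42344 + 4743} = \sqrt{-37601} = i \sqrt{37601}$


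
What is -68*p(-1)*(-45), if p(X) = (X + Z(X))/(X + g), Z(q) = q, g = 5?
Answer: -1530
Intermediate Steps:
p(X) = 2*X/(5 + X) (p(X) = (X + X)/(X + 5) = (2*X)/(5 + X) = 2*X/(5 + X))
-68*p(-1)*(-45) = -136*(-1)/(5 - 1)*(-45) = -136*(-1)/4*(-45) = -68*(-½)*(-45) = 34*(-45) = -1530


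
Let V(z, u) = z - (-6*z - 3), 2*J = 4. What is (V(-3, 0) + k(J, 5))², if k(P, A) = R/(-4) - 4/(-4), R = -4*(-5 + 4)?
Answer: 324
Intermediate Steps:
J = 2 (J = (½)*4 = 2)
R = 4 (R = -4*(-1) = 4)
k(P, A) = 0 (k(P, A) = 4/(-4) - 4/(-4) = 4*(-¼) - 4*(-¼) = -1 + 1 = 0)
V(z, u) = 3 + 7*z (V(z, u) = z - (-3 - 6*z) = z + (3 + 6*z) = 3 + 7*z)
(V(-3, 0) + k(J, 5))² = ((3 + 7*(-3)) + 0)² = ((3 - 21) + 0)² = (-18 + 0)² = (-18)² = 324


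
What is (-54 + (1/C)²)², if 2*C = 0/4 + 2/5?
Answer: 841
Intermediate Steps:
C = ⅕ (C = (0/4 + 2/5)/2 = (0*(¼) + 2*(⅕))/2 = (0 + ⅖)/2 = (½)*(⅖) = ⅕ ≈ 0.20000)
(-54 + (1/C)²)² = (-54 + (1/(⅕))²)² = (-54 + 5²)² = (-54 + 25)² = (-29)² = 841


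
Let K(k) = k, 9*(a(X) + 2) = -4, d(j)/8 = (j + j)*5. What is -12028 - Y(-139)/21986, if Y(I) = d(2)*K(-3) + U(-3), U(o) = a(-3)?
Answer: -1190012065/98937 ≈ -12028.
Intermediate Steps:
d(j) = 80*j (d(j) = 8*((j + j)*5) = 8*((2*j)*5) = 8*(10*j) = 80*j)
a(X) = -22/9 (a(X) = -2 + (⅑)*(-4) = -2 - 4/9 = -22/9)
U(o) = -22/9
Y(I) = -4342/9 (Y(I) = (80*2)*(-3) - 22/9 = 160*(-3) - 22/9 = -480 - 22/9 = -4342/9)
-12028 - Y(-139)/21986 = -12028 - (-4342)/(9*21986) = -12028 - 1*(-2171/98937) = -12028 + 2171/98937 = -1190012065/98937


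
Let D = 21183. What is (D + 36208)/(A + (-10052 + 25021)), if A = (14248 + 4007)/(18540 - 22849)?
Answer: 247297819/64483166 ≈ 3.8351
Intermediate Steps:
A = -18255/4309 (A = 18255/(-4309) = 18255*(-1/4309) = -18255/4309 ≈ -4.2365)
(D + 36208)/(A + (-10052 + 25021)) = (21183 + 36208)/(-18255/4309 + (-10052 + 25021)) = 57391/(-18255/4309 + 14969) = 57391/(64483166/4309) = 57391*(4309/64483166) = 247297819/64483166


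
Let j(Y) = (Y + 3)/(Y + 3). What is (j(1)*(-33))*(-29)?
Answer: 957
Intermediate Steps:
j(Y) = 1 (j(Y) = (3 + Y)/(3 + Y) = 1)
(j(1)*(-33))*(-29) = (1*(-33))*(-29) = -33*(-29) = 957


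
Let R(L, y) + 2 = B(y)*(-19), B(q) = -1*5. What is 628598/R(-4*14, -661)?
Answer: 628598/93 ≈ 6759.1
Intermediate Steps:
B(q) = -5
R(L, y) = 93 (R(L, y) = -2 - 5*(-19) = -2 + 95 = 93)
628598/R(-4*14, -661) = 628598/93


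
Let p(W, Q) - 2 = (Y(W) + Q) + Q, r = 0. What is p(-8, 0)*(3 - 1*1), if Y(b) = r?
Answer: 4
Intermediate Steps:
Y(b) = 0
p(W, Q) = 2 + 2*Q (p(W, Q) = 2 + ((0 + Q) + Q) = 2 + (Q + Q) = 2 + 2*Q)
p(-8, 0)*(3 - 1*1) = (2 + 2*0)*(3 - 1*1) = (2 + 0)*(3 - 1) = 2*2 = 4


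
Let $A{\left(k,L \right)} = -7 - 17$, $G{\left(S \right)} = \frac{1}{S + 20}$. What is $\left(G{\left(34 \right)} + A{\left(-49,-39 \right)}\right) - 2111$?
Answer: $- \frac{115289}{54} \approx -2135.0$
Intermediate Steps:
$G{\left(S \right)} = \frac{1}{20 + S}$
$A{\left(k,L \right)} = -24$ ($A{\left(k,L \right)} = -7 - 17 = -24$)
$\left(G{\left(34 \right)} + A{\left(-49,-39 \right)}\right) - 2111 = \left(\frac{1}{20 + 34} - 24\right) - 2111 = \left(\frac{1}{54} - 24\right) - 2111 = - \frac{1295}{54} - 2111 = - \frac{115289}{54}$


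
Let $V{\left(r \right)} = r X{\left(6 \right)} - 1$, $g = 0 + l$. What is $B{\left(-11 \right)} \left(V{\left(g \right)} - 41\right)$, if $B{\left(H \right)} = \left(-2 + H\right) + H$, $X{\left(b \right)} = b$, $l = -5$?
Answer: $1728$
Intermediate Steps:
$B{\left(H \right)} = -2 + 2 H$
$g = -5$ ($g = 0 - 5 = -5$)
$V{\left(r \right)} = -1 + 6 r$ ($V{\left(r \right)} = r 6 - 1 = 6 r - 1 = -1 + 6 r$)
$B{\left(-11 \right)} \left(V{\left(g \right)} - 41\right) = \left(-2 + 2 \left(-11\right)\right) \left(\left(-1 + 6 \left(-5\right)\right) - 41\right) = \left(-2 - 22\right) \left(\left(-1 - 30\right) - 41\right) = - 24 \left(-31 - 41\right) = \left(-24\right) \left(-72\right) = 1728$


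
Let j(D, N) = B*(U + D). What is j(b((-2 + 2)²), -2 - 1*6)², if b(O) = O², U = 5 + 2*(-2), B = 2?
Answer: 4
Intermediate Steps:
U = 1 (U = 5 - 4 = 1)
j(D, N) = 2 + 2*D (j(D, N) = 2*(1 + D) = 2 + 2*D)
j(b((-2 + 2)²), -2 - 1*6)² = (2 + 2*((-2 + 2)²)²)² = (2 + 2*(0²)²)² = (2 + 2*0²)² = (2 + 2*0)² = (2 + 0)² = 2² = 4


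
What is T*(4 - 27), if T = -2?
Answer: 46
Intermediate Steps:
T*(4 - 27) = -2*(4 - 27) = -2*(-23) = 46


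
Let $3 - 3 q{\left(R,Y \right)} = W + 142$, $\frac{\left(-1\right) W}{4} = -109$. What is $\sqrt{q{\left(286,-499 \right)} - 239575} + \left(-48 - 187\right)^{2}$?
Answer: $55225 + \frac{10 i \sqrt{21579}}{3} \approx 55225.0 + 489.66 i$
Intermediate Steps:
$W = 436$ ($W = \left(-4\right) \left(-109\right) = 436$)
$q{\left(R,Y \right)} = - \frac{575}{3}$ ($q{\left(R,Y \right)} = 1 - \frac{436 + 142}{3} = 1 - \frac{578}{3} = - \frac{575}{3}$)
$\sqrt{q{\left(286,-499 \right)} - 239575} + \left(-48 - 187\right)^{2} = \sqrt{- \frac{575}{3} - 239575} + \left(-48 - 187\right)^{2} = \sqrt{- \frac{719300}{3}} + \left(-235\right)^{2} = \frac{10 i \sqrt{21579}}{3} + 55225 = 55225 + \frac{10 i \sqrt{21579}}{3}$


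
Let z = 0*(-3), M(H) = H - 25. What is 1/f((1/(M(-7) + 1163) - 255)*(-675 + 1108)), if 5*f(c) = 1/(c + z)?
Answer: -624394660/1131 ≈ -5.5207e+5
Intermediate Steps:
M(H) = -25 + H
z = 0
f(c) = 1/(5*c) (f(c) = 1/(5*(c + 0)) = 1/(5*c))
1/f((1/(M(-7) + 1163) - 255)*(-675 + 1108)) = 1/(1/(5*(((1/((-25 - 7) + 1163) - 255)*(-675 + 1108))))) = 1/(1/(5*(((1/(-32 + 1163) - 255)*433)))) = 1/(1/(5*(((1/1131 - 255)*433)))) = 1/(1/(5*((-288404/1131*433)))) = 1/(1/(5*(-124878932/1131))) = 1/((⅕)*(-1131/124878932)) = 1/(-1131/624394660) = -624394660/1131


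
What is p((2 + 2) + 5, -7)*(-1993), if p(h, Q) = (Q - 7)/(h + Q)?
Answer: 13951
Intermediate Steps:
p(h, Q) = (-7 + Q)/(Q + h)
p((2 + 2) + 5, -7)*(-1993) = ((-7 - 7)/(-7 + ((2 + 2) + 5)))*(-1993) = (-14/(-7 + (4 + 5)))*(-1993) = (-14/(-7 + 9))*(-1993) = (-14/2)*(-1993) = ((½)*(-14))*(-1993) = -7*(-1993) = 13951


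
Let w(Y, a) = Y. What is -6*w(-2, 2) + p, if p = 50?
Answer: 62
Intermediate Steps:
-6*w(-2, 2) + p = -6*(-2) + 50 = 12 + 50 = 62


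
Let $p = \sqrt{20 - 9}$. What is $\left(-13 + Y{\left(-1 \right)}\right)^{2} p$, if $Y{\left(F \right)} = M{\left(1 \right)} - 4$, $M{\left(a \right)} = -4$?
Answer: $441 \sqrt{11} \approx 1462.6$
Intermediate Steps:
$p = \sqrt{11} \approx 3.3166$
$Y{\left(F \right)} = -8$ ($Y{\left(F \right)} = -4 - 4 = -8$)
$\left(-13 + Y{\left(-1 \right)}\right)^{2} p = \left(-13 - 8\right)^{2} \sqrt{11} = \left(-21\right)^{2} \sqrt{11} = 441 \sqrt{11}$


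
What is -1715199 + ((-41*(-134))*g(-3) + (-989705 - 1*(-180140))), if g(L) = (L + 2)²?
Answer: -2519270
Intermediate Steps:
g(L) = (2 + L)²
-1715199 + ((-41*(-134))*g(-3) + (-989705 - 1*(-180140))) = -1715199 + ((-41*(-134))*(2 - 3)² + (-989705 - 1*(-180140))) = -1715199 + (5494*(-1)² + (-989705 + 180140)) = -1715199 + (5494*1 - 809565) = -1715199 + (5494 - 809565) = -1715199 - 804071 = -2519270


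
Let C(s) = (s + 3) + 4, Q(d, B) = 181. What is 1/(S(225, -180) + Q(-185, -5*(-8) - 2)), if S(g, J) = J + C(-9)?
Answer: -1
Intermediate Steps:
C(s) = 7 + s (C(s) = (3 + s) + 4 = 7 + s)
S(g, J) = -2 + J (S(g, J) = J + (7 - 9) = J - 2 = -2 + J)
1/(S(225, -180) + Q(-185, -5*(-8) - 2)) = 1/((-2 - 180) + 181) = 1/(-182 + 181) = 1/(-1) = -1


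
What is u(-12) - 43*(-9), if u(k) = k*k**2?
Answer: -1341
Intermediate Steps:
u(k) = k**3
u(-12) - 43*(-9) = (-12)**3 - 43*(-9) = -1728 + 387 = -1341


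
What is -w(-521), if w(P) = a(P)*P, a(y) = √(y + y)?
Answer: 521*I*√1042 ≈ 16818.0*I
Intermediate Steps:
a(y) = √2*√y (a(y) = √(2*y) = √2*√y)
w(P) = √2*P^(3/2) (w(P) = (√2*√P)*P = √2*P^(3/2))
-w(-521) = -√2*(-521)^(3/2) = -√2*(-521*I*√521) = -(-521)*I*√1042 = 521*I*√1042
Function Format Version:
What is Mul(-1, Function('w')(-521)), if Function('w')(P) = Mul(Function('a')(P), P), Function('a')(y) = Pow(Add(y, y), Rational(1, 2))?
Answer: Mul(521, I, Pow(1042, Rational(1, 2))) ≈ Mul(16818., I)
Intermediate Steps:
Function('a')(y) = Mul(Pow(2, Rational(1, 2)), Pow(y, Rational(1, 2))) (Function('a')(y) = Pow(Mul(2, y), Rational(1, 2)) = Mul(Pow(2, Rational(1, 2)), Pow(y, Rational(1, 2))))
Function('w')(P) = Mul(Pow(2, Rational(1, 2)), Pow(P, Rational(3, 2))) (Function('w')(P) = Mul(Mul(Pow(2, Rational(1, 2)), Pow(P, Rational(1, 2))), P) = Mul(Pow(2, Rational(1, 2)), Pow(P, Rational(3, 2))))
Mul(-1, Function('w')(-521)) = Mul(-1, Mul(Pow(2, Rational(1, 2)), Pow(-521, Rational(3, 2)))) = Mul(-1, Mul(Pow(2, Rational(1, 2)), Mul(-521, I, Pow(521, Rational(1, 2))))) = Mul(-1, Mul(-521, I, Pow(1042, Rational(1, 2)))) = Mul(521, I, Pow(1042, Rational(1, 2)))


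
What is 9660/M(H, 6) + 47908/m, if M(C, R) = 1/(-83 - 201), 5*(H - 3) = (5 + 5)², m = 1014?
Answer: -1390900126/507 ≈ -2.7434e+6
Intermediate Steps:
H = 23 (H = 3 + (5 + 5)²/5 = 3 + (⅕)*10² = 3 + (⅕)*100 = 3 + 20 = 23)
M(C, R) = -1/284 (M(C, R) = 1/(-284) = -1/284)
9660/M(H, 6) + 47908/m = 9660/(-1/284) + 47908/1014 = 9660*(-284) + 47908*(1/1014) = -2743440 + 23954/507 = -1390900126/507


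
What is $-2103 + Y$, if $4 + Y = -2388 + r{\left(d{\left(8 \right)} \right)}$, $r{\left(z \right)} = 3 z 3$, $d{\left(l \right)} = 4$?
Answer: $-4459$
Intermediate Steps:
$r{\left(z \right)} = 9 z$
$Y = -2356$ ($Y = -4 + \left(-2388 + 9 \cdot 4\right) = -4 + \left(-2388 + 36\right) = -4 - 2352 = -2356$)
$-2103 + Y = -2103 - 2356 = -4459$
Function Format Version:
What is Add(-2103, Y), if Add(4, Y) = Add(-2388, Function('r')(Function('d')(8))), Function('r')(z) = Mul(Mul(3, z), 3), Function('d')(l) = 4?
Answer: -4459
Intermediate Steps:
Function('r')(z) = Mul(9, z)
Y = -2356 (Y = Add(-4, Add(-2388, Mul(9, 4))) = Add(-4, Add(-2388, 36)) = Add(-4, -2352) = -2356)
Add(-2103, Y) = Add(-2103, -2356) = -4459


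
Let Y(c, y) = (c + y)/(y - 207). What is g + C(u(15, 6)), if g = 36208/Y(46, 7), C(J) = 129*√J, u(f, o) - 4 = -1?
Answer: -7241600/53 + 129*√3 ≈ -1.3641e+5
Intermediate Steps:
u(f, o) = 3 (u(f, o) = 4 - 1 = 3)
Y(c, y) = (c + y)/(-207 + y)
g = -7241600/53 (g = 36208/(((46 + 7)/(-207 + 7))) = 36208/((53/(-200))) = 36208/((-1/200*53)) = 36208/(-53/200) = 36208*(-200/53) = -7241600/53 ≈ -1.3663e+5)
g + C(u(15, 6)) = -7241600/53 + 129*√3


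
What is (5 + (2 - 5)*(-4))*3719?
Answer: 63223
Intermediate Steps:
(5 + (2 - 5)*(-4))*3719 = (5 - 3*(-4))*3719 = (5 + 12)*3719 = 17*3719 = 63223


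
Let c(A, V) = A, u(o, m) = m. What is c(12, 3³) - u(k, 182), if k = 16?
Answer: -170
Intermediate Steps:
c(12, 3³) - u(k, 182) = 12 - 1*182 = 12 - 182 = -170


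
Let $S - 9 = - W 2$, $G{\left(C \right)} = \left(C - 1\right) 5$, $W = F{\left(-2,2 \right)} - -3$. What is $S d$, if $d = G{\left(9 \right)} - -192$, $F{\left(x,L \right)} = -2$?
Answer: $1624$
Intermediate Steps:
$W = 1$ ($W = -2 - -3 = -2 + 3 = 1$)
$G{\left(C \right)} = -5 + 5 C$ ($G{\left(C \right)} = \left(-1 + C\right) 5 = -5 + 5 C$)
$S = 7$ ($S = 9 + \left(-1\right) 1 \cdot 2 = 9 - 2 = 7$)
$d = 232$ ($d = \left(-5 + 5 \cdot 9\right) - -192 = \left(-5 + 45\right) + 192 = 40 + 192 = 232$)
$S d = 7 \cdot 232 = 1624$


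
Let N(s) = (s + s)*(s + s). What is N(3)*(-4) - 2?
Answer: -146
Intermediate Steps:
N(s) = 4*s² (N(s) = (2*s)*(2*s) = 4*s²)
N(3)*(-4) - 2 = (4*3²)*(-4) - 2 = (4*9)*(-4) - 2 = 36*(-4) - 2 = -144 - 2 = -146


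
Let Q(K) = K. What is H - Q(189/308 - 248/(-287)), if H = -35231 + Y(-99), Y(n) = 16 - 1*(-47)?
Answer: -444120165/12628 ≈ -35170.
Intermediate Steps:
Y(n) = 63 (Y(n) = 16 + 47 = 63)
H = -35168 (H = -35231 + 63 = -35168)
H - Q(189/308 - 248/(-287)) = -35168 - (189/308 - 248/(-287)) = -35168 - (189*(1/308) - 248*(-1/287)) = -35168 - (27/44 + 248/287) = -35168 - 1*18661/12628 = -35168 - 18661/12628 = -444120165/12628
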